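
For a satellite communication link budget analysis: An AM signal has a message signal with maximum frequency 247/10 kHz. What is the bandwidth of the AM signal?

In AM (double-sideband), the bandwidth is twice the message frequency.
BW = 2 * f_m = 2 * 247/10 kHz = 247/5 kHz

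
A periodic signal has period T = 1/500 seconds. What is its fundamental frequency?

The fundamental frequency is the reciprocal of the period.
f = 1/T = 1/(1/500) = 500 Hz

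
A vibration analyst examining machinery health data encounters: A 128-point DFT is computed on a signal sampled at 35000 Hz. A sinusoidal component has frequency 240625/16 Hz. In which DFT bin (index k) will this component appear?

DFT frequency resolution = f_s/N = 35000/128 = 4375/16 Hz
Bin index k = f_signal / resolution = 240625/16 / 4375/16 = 55
The signal frequency 240625/16 Hz falls in DFT bin k = 55.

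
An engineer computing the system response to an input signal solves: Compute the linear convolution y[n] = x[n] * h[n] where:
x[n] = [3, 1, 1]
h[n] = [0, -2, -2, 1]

y[n] = sum_k x[k]*h[n-k]. Output length = len(x) + len(h) - 1 = 3 + 4 - 1 = 6.
y[0] = 3*0 = 0
y[1] = 1*0 + 3*-2 = -6
y[2] = 1*0 + 1*-2 + 3*-2 = -8
y[3] = 1*-2 + 1*-2 + 3*1 = -1
y[4] = 1*-2 + 1*1 = -1
y[5] = 1*1 = 1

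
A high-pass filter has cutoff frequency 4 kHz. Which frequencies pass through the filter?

A high-pass filter passes all frequencies above the cutoff frequency 4 kHz and attenuates lower frequencies.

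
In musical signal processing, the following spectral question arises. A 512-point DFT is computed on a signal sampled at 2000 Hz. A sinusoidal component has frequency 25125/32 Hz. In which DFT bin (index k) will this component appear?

DFT frequency resolution = f_s/N = 2000/512 = 125/32 Hz
Bin index k = f_signal / resolution = 25125/32 / 125/32 = 201
The signal frequency 25125/32 Hz falls in DFT bin k = 201.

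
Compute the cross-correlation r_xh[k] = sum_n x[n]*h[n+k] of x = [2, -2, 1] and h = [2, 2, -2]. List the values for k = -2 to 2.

Both sequences indexed from 0 and zero outside their support.
Lags with overlap: k = -2 to 2.
  r_xh[-2] = x[2]*h[0] = 2
  r_xh[-1] = x[1]*h[0] + x[2]*h[1] = -2
  r_xh[0] = x[0]*h[0] + x[1]*h[1] + x[2]*h[2] = -2
  r_xh[1] = x[0]*h[1] + x[1]*h[2] = 8
  r_xh[2] = x[0]*h[2] = -4
r_xh = [2, -2, -2, 8, -4] (for k = -2, ..., 2)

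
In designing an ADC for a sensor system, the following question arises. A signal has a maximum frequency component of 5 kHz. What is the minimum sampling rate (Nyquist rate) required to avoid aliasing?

By the Nyquist-Shannon sampling theorem,
the minimum sampling rate (Nyquist rate) must be at least 2 * f_max.
Nyquist rate = 2 * 5 kHz = 10 kHz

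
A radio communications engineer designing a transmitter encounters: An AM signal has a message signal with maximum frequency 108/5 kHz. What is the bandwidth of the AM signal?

In AM (double-sideband), the bandwidth is twice the message frequency.
BW = 2 * f_m = 2 * 108/5 kHz = 216/5 kHz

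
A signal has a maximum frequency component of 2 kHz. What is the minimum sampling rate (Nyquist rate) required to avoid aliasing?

By the Nyquist-Shannon sampling theorem,
the minimum sampling rate (Nyquist rate) must be at least 2 * f_max.
Nyquist rate = 2 * 2 kHz = 4 kHz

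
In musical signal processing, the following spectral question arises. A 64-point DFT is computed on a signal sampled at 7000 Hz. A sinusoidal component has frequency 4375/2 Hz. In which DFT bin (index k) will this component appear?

DFT frequency resolution = f_s/N = 7000/64 = 875/8 Hz
Bin index k = f_signal / resolution = 4375/2 / 875/8 = 20
The signal frequency 4375/2 Hz falls in DFT bin k = 20.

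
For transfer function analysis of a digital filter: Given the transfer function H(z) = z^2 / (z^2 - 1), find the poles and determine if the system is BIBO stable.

Poles are roots of the denominator: z^2 - 1 = 0.
Quadratic formula: z = [-(0) +/- sqrt((0)^2 - 4*(-1))] / 2
Discriminant = 0 + 4 = 4; sqrt = 2.
z = (0 +/- 2) / 2 => z = 1 or z = -1.
|p1| = 1, |p2| = 1.
For BIBO stability, all poles must lie inside the unit circle (|p| < 1).
System is UNSTABLE since at least one |p| >= 1.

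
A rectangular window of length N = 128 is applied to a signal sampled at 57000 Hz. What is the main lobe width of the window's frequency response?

For a rectangular window of length N,
the main lobe width in frequency is 2*f_s/N.
= 2*57000/128 = 7125/8 Hz
This determines the minimum frequency separation for resolving two sinusoids.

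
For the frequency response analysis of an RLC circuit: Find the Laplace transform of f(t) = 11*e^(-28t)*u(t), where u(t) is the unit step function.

Standard Laplace transform pair:
e^(-at)*u(t) <-> 1/(s+a)
With a = 28: L{11*e^(-28t)*u(t)} = 11/(s+28), ROC: Re(s) > -28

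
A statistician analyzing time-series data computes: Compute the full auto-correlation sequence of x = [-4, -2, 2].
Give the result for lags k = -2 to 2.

r_xx[k] = sum_m x[m]*x[m+k], indexed from 0, for k = -2 to 2:
  r_xx[-2] = x[2]*x[0] = -8
  r_xx[-1] = x[1]*x[0] + x[2]*x[1] = 4
  r_xx[0] = x[0]*x[0] + x[1]*x[1] + x[2]*x[2] = 24
  r_xx[1] = x[0]*x[1] + x[1]*x[2] = 4
  r_xx[2] = x[0]*x[2] = -8
r_xx = [-8, 4, 24, 4, -8]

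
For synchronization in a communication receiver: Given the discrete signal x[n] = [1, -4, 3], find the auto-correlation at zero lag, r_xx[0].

The auto-correlation at zero lag r_xx[0] equals the signal energy.
r_xx[0] = sum of x[n]^2 = 1^2 + (-4)^2 + 3^2
= 1 + 16 + 9 = 26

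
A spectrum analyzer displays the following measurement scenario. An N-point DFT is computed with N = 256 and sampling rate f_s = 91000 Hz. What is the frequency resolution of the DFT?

DFT frequency resolution = f_s / N
= 91000 / 256 = 11375/32 Hz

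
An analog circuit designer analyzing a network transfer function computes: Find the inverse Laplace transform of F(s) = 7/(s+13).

Standard pair: k/(s+a) <-> k*e^(-at)*u(t)
With k=7, a=13: f(t) = 7*e^(-13t)*u(t)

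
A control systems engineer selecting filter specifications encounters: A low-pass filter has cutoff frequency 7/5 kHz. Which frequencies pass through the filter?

A low-pass filter passes all frequencies below the cutoff frequency 7/5 kHz and attenuates higher frequencies.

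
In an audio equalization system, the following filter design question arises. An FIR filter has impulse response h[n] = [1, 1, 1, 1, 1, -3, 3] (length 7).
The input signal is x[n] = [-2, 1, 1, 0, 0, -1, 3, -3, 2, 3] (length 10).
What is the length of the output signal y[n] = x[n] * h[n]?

For linear convolution, the output length is:
len(y) = len(x) + len(h) - 1 = 10 + 7 - 1 = 16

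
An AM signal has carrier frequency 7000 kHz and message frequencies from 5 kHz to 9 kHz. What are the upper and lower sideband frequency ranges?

Upper sideband (USB) = fc + [fm_low, fm_high] = 7000 + [5, 9] = [7005, 7009] kHz
Lower sideband (LSB) = fc - [fm_high, fm_low] = 7000 - [9, 5] = [6991, 6995] kHz
Total occupied spectrum: 6991 kHz to 7009 kHz (plus carrier at 7000 kHz)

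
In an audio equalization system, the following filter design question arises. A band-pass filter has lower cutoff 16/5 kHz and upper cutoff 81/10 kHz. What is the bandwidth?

Bandwidth = f_high - f_low
= 81/10 kHz - 16/5 kHz = 49/10 kHz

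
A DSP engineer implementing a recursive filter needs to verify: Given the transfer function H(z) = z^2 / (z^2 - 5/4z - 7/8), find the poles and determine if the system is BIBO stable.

Poles are roots of the denominator: z^2 - 5/4z - 7/8 = 0.
Quadratic formula: z = [-(-5/4) +/- sqrt((-5/4)^2 - 4*(-7/8))] / 2
Discriminant = 25/16 + 7/2 = 81/16; sqrt = 9/4.
z = (5/4 +/- 9/4) / 2 => z = 7/4 or z = -1/2.
|p1| = 7/4, |p2| = 1/2.
For BIBO stability, all poles must lie inside the unit circle (|p| < 1).
System is UNSTABLE since at least one |p| >= 1.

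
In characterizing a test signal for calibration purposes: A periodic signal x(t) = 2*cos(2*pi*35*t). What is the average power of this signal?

Average power of A*cos(wt) is A^2/2.
P = 2^2 / 2 = 4/2 = 2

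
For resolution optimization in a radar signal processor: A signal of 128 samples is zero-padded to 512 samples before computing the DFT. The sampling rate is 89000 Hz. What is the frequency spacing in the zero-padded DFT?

Original DFT: N = 128, resolution = f_s/N = 89000/128 = 11125/16 Hz
Zero-padded DFT: N = 512, resolution = f_s/N = 89000/512 = 11125/64 Hz
Zero-padding interpolates the spectrum (finer frequency grid)
but does NOT improve the true spectral resolution (ability to resolve close frequencies).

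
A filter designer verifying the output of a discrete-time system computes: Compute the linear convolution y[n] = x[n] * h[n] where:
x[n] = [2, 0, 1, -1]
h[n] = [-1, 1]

y[n] = sum_k x[k]*h[n-k]. Output length = len(x) + len(h) - 1 = 4 + 2 - 1 = 5.
y[0] = 2*-1 = -2
y[1] = 0*-1 + 2*1 = 2
y[2] = 1*-1 + 0*1 = -1
y[3] = -1*-1 + 1*1 = 2
y[4] = -1*1 = -1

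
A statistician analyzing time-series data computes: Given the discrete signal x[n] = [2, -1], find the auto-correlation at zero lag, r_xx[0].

The auto-correlation at zero lag r_xx[0] equals the signal energy.
r_xx[0] = sum of x[n]^2 = 2^2 + (-1)^2
= 4 + 1 = 5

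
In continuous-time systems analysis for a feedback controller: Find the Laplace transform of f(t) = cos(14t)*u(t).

Standard pair: cos(wt)*u(t) <-> s/(s^2+w^2)
With w = 14: L{cos(14t)*u(t)} = s/(s^2+196)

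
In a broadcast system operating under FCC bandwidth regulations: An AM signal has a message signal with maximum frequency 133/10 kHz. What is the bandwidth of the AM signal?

In AM (double-sideband), the bandwidth is twice the message frequency.
BW = 2 * f_m = 2 * 133/10 kHz = 133/5 kHz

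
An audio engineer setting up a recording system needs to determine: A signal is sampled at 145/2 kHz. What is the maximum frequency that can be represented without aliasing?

The maximum frequency that can be represented without aliasing
is the Nyquist frequency: f_max = f_s / 2 = 145/2 kHz / 2 = 145/4 kHz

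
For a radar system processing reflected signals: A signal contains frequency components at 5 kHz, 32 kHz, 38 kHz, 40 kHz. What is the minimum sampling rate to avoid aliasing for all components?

The highest frequency component is f_max = 40 kHz.
Nyquist rate = 2 * f_max = 2 * 40 kHz = 80 kHz.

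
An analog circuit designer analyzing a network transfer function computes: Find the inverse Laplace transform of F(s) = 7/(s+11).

Standard pair: k/(s+a) <-> k*e^(-at)*u(t)
With k=7, a=11: f(t) = 7*e^(-11t)*u(t)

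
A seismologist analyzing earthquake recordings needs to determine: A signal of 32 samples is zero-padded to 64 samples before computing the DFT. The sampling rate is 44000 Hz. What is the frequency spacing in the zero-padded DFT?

Original DFT: N = 32, resolution = f_s/N = 44000/32 = 1375 Hz
Zero-padded DFT: N = 64, resolution = f_s/N = 44000/64 = 1375/2 Hz
Zero-padding interpolates the spectrum (finer frequency grid)
but does NOT improve the true spectral resolution (ability to resolve close frequencies).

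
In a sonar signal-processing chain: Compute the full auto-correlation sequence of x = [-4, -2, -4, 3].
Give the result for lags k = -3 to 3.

r_xx[k] = sum_m x[m]*x[m+k], indexed from 0, for k = -3 to 3:
  r_xx[-3] = x[3]*x[0] = -12
  r_xx[-2] = x[2]*x[0] + x[3]*x[1] = 10
  r_xx[-1] = x[1]*x[0] + x[2]*x[1] + x[3]*x[2] = 4
  r_xx[0] = x[0]*x[0] + x[1]*x[1] + x[2]*x[2] + x[3]*x[3] = 45
  r_xx[1] = x[0]*x[1] + x[1]*x[2] + x[2]*x[3] = 4
  r_xx[2] = x[0]*x[2] + x[1]*x[3] = 10
  r_xx[3] = x[0]*x[3] = -12
r_xx = [-12, 10, 4, 45, 4, 10, -12]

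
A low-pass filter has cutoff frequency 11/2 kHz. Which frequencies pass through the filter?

A low-pass filter passes all frequencies below the cutoff frequency 11/2 kHz and attenuates higher frequencies.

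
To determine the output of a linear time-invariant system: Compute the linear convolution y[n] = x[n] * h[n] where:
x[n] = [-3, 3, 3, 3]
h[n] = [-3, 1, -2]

y[n] = sum_k x[k]*h[n-k]. Output length = len(x) + len(h) - 1 = 4 + 3 - 1 = 6.
y[0] = -3*-3 = 9
y[1] = 3*-3 + -3*1 = -12
y[2] = 3*-3 + 3*1 + -3*-2 = 0
y[3] = 3*-3 + 3*1 + 3*-2 = -12
y[4] = 3*1 + 3*-2 = -3
y[5] = 3*-2 = -6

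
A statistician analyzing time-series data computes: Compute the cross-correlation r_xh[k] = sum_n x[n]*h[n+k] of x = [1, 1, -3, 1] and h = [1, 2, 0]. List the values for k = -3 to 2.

Both sequences indexed from 0 and zero outside their support.
Lags with overlap: k = -3 to 2.
  r_xh[-3] = x[3]*h[0] = 1
  r_xh[-2] = x[2]*h[0] + x[3]*h[1] = -1
  r_xh[-1] = x[1]*h[0] + x[2]*h[1] + x[3]*h[2] = -5
  r_xh[0] = x[0]*h[0] + x[1]*h[1] + x[2]*h[2] = 3
  r_xh[1] = x[0]*h[1] + x[1]*h[2] = 2
  r_xh[2] = x[0]*h[2] = 0
r_xh = [1, -1, -5, 3, 2, 0] (for k = -3, ..., 2)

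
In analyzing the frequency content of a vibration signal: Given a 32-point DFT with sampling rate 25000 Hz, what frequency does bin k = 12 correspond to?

The frequency of DFT bin k is: f_k = k * f_s / N
f_12 = 12 * 25000 / 32 = 9375 Hz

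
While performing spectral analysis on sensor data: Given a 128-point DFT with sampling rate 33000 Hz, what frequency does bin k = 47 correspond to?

The frequency of DFT bin k is: f_k = k * f_s / N
f_47 = 47 * 33000 / 128 = 193875/16 Hz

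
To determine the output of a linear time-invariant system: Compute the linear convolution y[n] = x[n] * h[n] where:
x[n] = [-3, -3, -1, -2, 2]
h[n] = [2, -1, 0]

y[n] = sum_k x[k]*h[n-k]. Output length = len(x) + len(h) - 1 = 5 + 3 - 1 = 7.
y[0] = -3*2 = -6
y[1] = -3*2 + -3*-1 = -3
y[2] = -1*2 + -3*-1 + -3*0 = 1
y[3] = -2*2 + -1*-1 + -3*0 = -3
y[4] = 2*2 + -2*-1 + -1*0 = 6
y[5] = 2*-1 + -2*0 = -2
y[6] = 2*0 = 0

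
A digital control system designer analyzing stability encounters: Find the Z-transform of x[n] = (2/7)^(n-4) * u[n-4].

Time-shifting property: if X(z) = Z{x[n]}, then Z{x[n-d]} = z^(-d) * X(z)
X(z) = z/(z - 2/7) for x[n] = (2/7)^n * u[n]
Z{x[n-4]} = z^(-4) * z/(z - 2/7) = z^(-3)/(z - 2/7)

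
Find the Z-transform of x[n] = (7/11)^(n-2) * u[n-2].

Time-shifting property: if X(z) = Z{x[n]}, then Z{x[n-d]} = z^(-d) * X(z)
X(z) = z/(z - 7/11) for x[n] = (7/11)^n * u[n]
Z{x[n-2]} = z^(-2) * z/(z - 7/11) = z^(-1)/(z - 7/11)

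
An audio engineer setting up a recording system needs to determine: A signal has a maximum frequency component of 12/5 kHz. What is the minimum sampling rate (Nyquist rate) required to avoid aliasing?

By the Nyquist-Shannon sampling theorem,
the minimum sampling rate (Nyquist rate) must be at least 2 * f_max.
Nyquist rate = 2 * 12/5 kHz = 24/5 kHz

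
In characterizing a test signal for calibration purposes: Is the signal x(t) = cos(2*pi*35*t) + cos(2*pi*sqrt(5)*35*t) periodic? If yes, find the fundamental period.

f1 = 35 Hz, f2 = 35*sqrt(5) Hz
Ratio f2/f1 = sqrt(5), which is irrational.
Since the frequency ratio is irrational, no common period exists.
The signal is not periodic.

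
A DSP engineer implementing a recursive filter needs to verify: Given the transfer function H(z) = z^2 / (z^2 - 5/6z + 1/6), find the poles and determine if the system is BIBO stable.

Poles are roots of the denominator: z^2 - 5/6z + 1/6 = 0.
Quadratic formula: z = [-(-5/6) +/- sqrt((-5/6)^2 - 4*(1/6))] / 2
Discriminant = 25/36 - 2/3 = 1/36; sqrt = 1/6.
z = (5/6 +/- 1/6) / 2 => z = 1/2 or z = 1/3.
|p1| = 1/2, |p2| = 1/3.
For BIBO stability, all poles must lie inside the unit circle (|p| < 1).
System is STABLE since both |p| < 1.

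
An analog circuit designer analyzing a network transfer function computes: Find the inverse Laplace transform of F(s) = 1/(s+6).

Standard pair: k/(s+a) <-> k*e^(-at)*u(t)
With k=1, a=6: f(t) = e^(-6t)*u(t)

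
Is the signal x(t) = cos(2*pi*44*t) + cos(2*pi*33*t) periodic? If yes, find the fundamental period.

f1 = 44 Hz, f2 = 33 Hz
Period T1 = 1/44, T2 = 1/33
Ratio T1/T2 = 33/44, which is rational.
The signal is periodic with fundamental period T = 1/GCD(44,33) = 1/11 s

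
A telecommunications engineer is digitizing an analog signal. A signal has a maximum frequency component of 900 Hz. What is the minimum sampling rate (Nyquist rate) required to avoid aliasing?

By the Nyquist-Shannon sampling theorem,
the minimum sampling rate (Nyquist rate) must be at least 2 * f_max.
Nyquist rate = 2 * 900 Hz = 1800 Hz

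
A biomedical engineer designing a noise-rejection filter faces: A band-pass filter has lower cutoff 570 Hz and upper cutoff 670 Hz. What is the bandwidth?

Bandwidth = f_high - f_low
= 670 Hz - 570 Hz = 100 Hz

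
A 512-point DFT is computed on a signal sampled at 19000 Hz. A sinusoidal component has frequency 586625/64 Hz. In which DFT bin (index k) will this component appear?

DFT frequency resolution = f_s/N = 19000/512 = 2375/64 Hz
Bin index k = f_signal / resolution = 586625/64 / 2375/64 = 247
The signal frequency 586625/64 Hz falls in DFT bin k = 247.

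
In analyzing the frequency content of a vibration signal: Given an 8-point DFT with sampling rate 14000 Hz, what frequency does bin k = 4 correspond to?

The frequency of DFT bin k is: f_k = k * f_s / N
f_4 = 4 * 14000 / 8 = 7000 Hz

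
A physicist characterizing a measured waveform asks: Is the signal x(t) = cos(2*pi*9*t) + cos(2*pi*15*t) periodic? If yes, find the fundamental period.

f1 = 9 Hz, f2 = 15 Hz
Period T1 = 1/9, T2 = 1/15
Ratio T1/T2 = 15/9, which is rational.
The signal is periodic with fundamental period T = 1/GCD(9,15) = 1/3 s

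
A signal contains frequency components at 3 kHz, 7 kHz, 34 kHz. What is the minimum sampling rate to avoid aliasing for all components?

The highest frequency component is f_max = 34 kHz.
Nyquist rate = 2 * f_max = 2 * 34 kHz = 68 kHz.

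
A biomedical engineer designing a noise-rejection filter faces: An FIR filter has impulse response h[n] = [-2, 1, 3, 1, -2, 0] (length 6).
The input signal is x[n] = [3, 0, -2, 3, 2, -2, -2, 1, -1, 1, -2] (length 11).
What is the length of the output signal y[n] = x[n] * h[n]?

For linear convolution, the output length is:
len(y) = len(x) + len(h) - 1 = 11 + 6 - 1 = 16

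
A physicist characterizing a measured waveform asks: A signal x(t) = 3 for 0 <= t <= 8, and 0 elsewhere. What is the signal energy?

Energy = integral of |x(t)|^2 dt over the signal duration
= 3^2 * 8 = 9 * 8 = 72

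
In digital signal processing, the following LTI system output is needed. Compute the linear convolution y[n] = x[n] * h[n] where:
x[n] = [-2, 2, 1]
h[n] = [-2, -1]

y[n] = sum_k x[k]*h[n-k]. Output length = len(x) + len(h) - 1 = 3 + 2 - 1 = 4.
y[0] = -2*-2 = 4
y[1] = 2*-2 + -2*-1 = -2
y[2] = 1*-2 + 2*-1 = -4
y[3] = 1*-1 = -1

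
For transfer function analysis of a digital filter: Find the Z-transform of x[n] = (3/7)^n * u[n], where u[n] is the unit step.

The Z-transform of a^n * u[n] is z/(z-a) for |z| > |a|.
Here a = 3/7, so X(z) = z/(z - (3/7)) = 7z/(7z - 3)
ROC: |z| > 3/7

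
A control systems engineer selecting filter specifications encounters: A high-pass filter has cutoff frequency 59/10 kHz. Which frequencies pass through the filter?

A high-pass filter passes all frequencies above the cutoff frequency 59/10 kHz and attenuates lower frequencies.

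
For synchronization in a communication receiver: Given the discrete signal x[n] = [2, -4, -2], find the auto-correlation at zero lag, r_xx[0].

The auto-correlation at zero lag r_xx[0] equals the signal energy.
r_xx[0] = sum of x[n]^2 = 2^2 + (-4)^2 + (-2)^2
= 4 + 16 + 4 = 24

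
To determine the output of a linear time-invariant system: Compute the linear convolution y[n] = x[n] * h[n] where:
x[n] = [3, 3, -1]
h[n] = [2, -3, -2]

y[n] = sum_k x[k]*h[n-k]. Output length = len(x) + len(h) - 1 = 3 + 3 - 1 = 5.
y[0] = 3*2 = 6
y[1] = 3*2 + 3*-3 = -3
y[2] = -1*2 + 3*-3 + 3*-2 = -17
y[3] = -1*-3 + 3*-2 = -3
y[4] = -1*-2 = 2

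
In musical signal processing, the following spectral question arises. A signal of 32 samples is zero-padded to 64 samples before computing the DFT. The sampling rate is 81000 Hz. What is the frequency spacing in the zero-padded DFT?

Original DFT: N = 32, resolution = f_s/N = 81000/32 = 10125/4 Hz
Zero-padded DFT: N = 64, resolution = f_s/N = 81000/64 = 10125/8 Hz
Zero-padding interpolates the spectrum (finer frequency grid)
but does NOT improve the true spectral resolution (ability to resolve close frequencies).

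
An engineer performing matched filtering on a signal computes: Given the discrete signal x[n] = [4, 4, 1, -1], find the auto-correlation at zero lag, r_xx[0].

The auto-correlation at zero lag r_xx[0] equals the signal energy.
r_xx[0] = sum of x[n]^2 = 4^2 + 4^2 + 1^2 + (-1)^2
= 16 + 16 + 1 + 1 = 34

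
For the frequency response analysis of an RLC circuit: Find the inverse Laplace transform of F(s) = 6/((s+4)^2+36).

Standard pair: w/((s+a)^2+w^2) <-> e^(-at)*sin(wt)*u(t)
With a=4, w=6: f(t) = e^(-4t)*sin(6t)*u(t)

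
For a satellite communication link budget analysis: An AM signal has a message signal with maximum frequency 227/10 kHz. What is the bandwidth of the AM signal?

In AM (double-sideband), the bandwidth is twice the message frequency.
BW = 2 * f_m = 2 * 227/10 kHz = 227/5 kHz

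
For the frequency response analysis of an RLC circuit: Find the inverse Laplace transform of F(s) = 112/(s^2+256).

Standard pair: w/(s^2+w^2) <-> sin(wt)*u(t)
Recognize w^2 = 256, so w = 16; numerator 112 = 7*16.
f(t) = 7*sin(16t)*u(t)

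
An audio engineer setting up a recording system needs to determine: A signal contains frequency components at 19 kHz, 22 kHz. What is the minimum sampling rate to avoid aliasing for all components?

The highest frequency component is f_max = 22 kHz.
Nyquist rate = 2 * f_max = 2 * 22 kHz = 44 kHz.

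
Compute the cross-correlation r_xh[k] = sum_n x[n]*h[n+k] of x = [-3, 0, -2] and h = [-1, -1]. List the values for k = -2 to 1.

Both sequences indexed from 0 and zero outside their support.
Lags with overlap: k = -2 to 1.
  r_xh[-2] = x[2]*h[0] = 2
  r_xh[-1] = x[1]*h[0] + x[2]*h[1] = 2
  r_xh[0] = x[0]*h[0] + x[1]*h[1] = 3
  r_xh[1] = x[0]*h[1] = 3
r_xh = [2, 2, 3, 3] (for k = -2, ..., 1)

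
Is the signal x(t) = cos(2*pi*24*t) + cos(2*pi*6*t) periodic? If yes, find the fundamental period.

f1 = 24 Hz, f2 = 6 Hz
Period T1 = 1/24, T2 = 1/6
Ratio T1/T2 = 6/24, which is rational.
The signal is periodic with fundamental period T = 1/GCD(24,6) = 1/6 s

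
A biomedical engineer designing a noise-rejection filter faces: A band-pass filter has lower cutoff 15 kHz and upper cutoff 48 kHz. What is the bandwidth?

Bandwidth = f_high - f_low
= 48 kHz - 15 kHz = 33 kHz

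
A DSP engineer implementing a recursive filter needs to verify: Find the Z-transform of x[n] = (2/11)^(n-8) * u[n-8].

Time-shifting property: if X(z) = Z{x[n]}, then Z{x[n-d]} = z^(-d) * X(z)
X(z) = z/(z - 2/11) for x[n] = (2/11)^n * u[n]
Z{x[n-8]} = z^(-8) * z/(z - 2/11) = z^(-7)/(z - 2/11)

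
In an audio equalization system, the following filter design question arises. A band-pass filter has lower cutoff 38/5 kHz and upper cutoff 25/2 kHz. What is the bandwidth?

Bandwidth = f_high - f_low
= 25/2 kHz - 38/5 kHz = 49/10 kHz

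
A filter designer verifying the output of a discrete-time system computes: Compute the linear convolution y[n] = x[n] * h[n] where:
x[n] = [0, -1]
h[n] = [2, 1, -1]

y[n] = sum_k x[k]*h[n-k]. Output length = len(x) + len(h) - 1 = 2 + 3 - 1 = 4.
y[0] = 0*2 = 0
y[1] = -1*2 + 0*1 = -2
y[2] = -1*1 + 0*-1 = -1
y[3] = -1*-1 = 1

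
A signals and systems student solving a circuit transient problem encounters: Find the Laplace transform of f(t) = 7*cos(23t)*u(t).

Standard pair: cos(wt)*u(t) <-> s/(s^2+w^2)
With w = 23: L{7*cos(23t)*u(t)} = 7s/(s^2+529)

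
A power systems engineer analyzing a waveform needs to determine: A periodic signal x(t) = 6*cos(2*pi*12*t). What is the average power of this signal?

Average power of A*cos(wt) is A^2/2.
P = 6^2 / 2 = 36/2 = 18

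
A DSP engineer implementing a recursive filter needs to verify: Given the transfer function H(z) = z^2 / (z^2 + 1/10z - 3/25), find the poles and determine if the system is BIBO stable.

Poles are roots of the denominator: z^2 + 1/10z - 3/25 = 0.
Quadratic formula: z = [-(1/10) +/- sqrt((1/10)^2 - 4*(-3/25))] / 2
Discriminant = 1/100 + 12/25 = 49/100; sqrt = 7/10.
z = (-1/10 +/- 7/10) / 2 => z = 3/10 or z = -2/5.
|p1| = 2/5, |p2| = 3/10.
For BIBO stability, all poles must lie inside the unit circle (|p| < 1).
System is STABLE since both |p| < 1.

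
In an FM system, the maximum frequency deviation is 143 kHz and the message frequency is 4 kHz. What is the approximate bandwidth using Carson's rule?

Carson's rule: BW = 2*(delta_f + f_m)
= 2*(143 + 4) kHz = 294 kHz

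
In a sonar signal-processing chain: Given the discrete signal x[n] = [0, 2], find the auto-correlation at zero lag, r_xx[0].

The auto-correlation at zero lag r_xx[0] equals the signal energy.
r_xx[0] = sum of x[n]^2 = 0^2 + 2^2
= 0 + 4 = 4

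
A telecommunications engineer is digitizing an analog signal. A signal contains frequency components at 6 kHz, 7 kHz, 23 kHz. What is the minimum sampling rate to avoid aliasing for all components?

The highest frequency component is f_max = 23 kHz.
Nyquist rate = 2 * f_max = 2 * 23 kHz = 46 kHz.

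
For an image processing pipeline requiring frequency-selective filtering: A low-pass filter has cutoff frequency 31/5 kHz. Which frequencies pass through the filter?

A low-pass filter passes all frequencies below the cutoff frequency 31/5 kHz and attenuates higher frequencies.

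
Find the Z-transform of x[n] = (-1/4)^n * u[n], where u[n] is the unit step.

The Z-transform of a^n * u[n] is z/(z-a) for |z| > |a|.
Here a = -1/4, so X(z) = z/(z - (-1/4)) = 4z/(4z + 1)
ROC: |z| > 1/4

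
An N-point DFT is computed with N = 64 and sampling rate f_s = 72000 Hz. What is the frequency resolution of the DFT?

DFT frequency resolution = f_s / N
= 72000 / 64 = 1125 Hz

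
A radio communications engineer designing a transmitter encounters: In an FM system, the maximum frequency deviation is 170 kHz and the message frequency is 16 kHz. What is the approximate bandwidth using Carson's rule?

Carson's rule: BW = 2*(delta_f + f_m)
= 2*(170 + 16) kHz = 372 kHz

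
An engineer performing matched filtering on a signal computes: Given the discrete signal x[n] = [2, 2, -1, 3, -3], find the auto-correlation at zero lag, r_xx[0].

The auto-correlation at zero lag r_xx[0] equals the signal energy.
r_xx[0] = sum of x[n]^2 = 2^2 + 2^2 + (-1)^2 + 3^2 + (-3)^2
= 4 + 4 + 1 + 9 + 9 = 27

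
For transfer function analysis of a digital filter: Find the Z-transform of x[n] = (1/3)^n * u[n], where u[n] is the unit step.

The Z-transform of a^n * u[n] is z/(z-a) for |z| > |a|.
Here a = 1/3, so X(z) = z/(z - (1/3)) = 3z/(3z - 1)
ROC: |z| > 1/3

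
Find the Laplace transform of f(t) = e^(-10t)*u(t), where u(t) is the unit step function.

Standard Laplace transform pair:
e^(-at)*u(t) <-> 1/(s+a)
With a = 10: L{e^(-10t)*u(t)} = 1/(s+10), ROC: Re(s) > -10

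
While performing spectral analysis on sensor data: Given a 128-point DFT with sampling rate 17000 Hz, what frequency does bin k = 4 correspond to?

The frequency of DFT bin k is: f_k = k * f_s / N
f_4 = 4 * 17000 / 128 = 2125/4 Hz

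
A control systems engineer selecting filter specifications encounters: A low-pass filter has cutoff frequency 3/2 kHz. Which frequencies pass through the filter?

A low-pass filter passes all frequencies below the cutoff frequency 3/2 kHz and attenuates higher frequencies.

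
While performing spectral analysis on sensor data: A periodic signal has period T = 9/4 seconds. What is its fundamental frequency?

The fundamental frequency is the reciprocal of the period.
f = 1/T = 1/(9/4) = 4/9 Hz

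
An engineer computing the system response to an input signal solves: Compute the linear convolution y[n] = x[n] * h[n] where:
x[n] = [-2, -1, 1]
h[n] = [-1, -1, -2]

y[n] = sum_k x[k]*h[n-k]. Output length = len(x) + len(h) - 1 = 3 + 3 - 1 = 5.
y[0] = -2*-1 = 2
y[1] = -1*-1 + -2*-1 = 3
y[2] = 1*-1 + -1*-1 + -2*-2 = 4
y[3] = 1*-1 + -1*-2 = 1
y[4] = 1*-2 = -2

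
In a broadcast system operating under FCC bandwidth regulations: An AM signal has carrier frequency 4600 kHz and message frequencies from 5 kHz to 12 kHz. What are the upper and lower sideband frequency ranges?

Upper sideband (USB) = fc + [fm_low, fm_high] = 4600 + [5, 12] = [4605, 4612] kHz
Lower sideband (LSB) = fc - [fm_high, fm_low] = 4600 - [12, 5] = [4588, 4595] kHz
Total occupied spectrum: 4588 kHz to 4612 kHz (plus carrier at 4600 kHz)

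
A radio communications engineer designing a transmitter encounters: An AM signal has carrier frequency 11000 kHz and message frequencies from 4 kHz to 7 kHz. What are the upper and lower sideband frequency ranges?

Upper sideband (USB) = fc + [fm_low, fm_high] = 11000 + [4, 7] = [11004, 11007] kHz
Lower sideband (LSB) = fc - [fm_high, fm_low] = 11000 - [7, 4] = [10993, 10996] kHz
Total occupied spectrum: 10993 kHz to 11007 kHz (plus carrier at 11000 kHz)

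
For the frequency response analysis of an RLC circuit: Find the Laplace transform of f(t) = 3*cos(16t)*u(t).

Standard pair: cos(wt)*u(t) <-> s/(s^2+w^2)
With w = 16: L{3*cos(16t)*u(t)} = 3s/(s^2+256)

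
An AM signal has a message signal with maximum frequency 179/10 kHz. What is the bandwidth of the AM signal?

In AM (double-sideband), the bandwidth is twice the message frequency.
BW = 2 * f_m = 2 * 179/10 kHz = 179/5 kHz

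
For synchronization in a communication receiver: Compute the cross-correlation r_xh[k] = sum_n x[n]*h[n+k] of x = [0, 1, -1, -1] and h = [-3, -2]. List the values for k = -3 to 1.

Both sequences indexed from 0 and zero outside their support.
Lags with overlap: k = -3 to 1.
  r_xh[-3] = x[3]*h[0] = 3
  r_xh[-2] = x[2]*h[0] + x[3]*h[1] = 5
  r_xh[-1] = x[1]*h[0] + x[2]*h[1] = -1
  r_xh[0] = x[0]*h[0] + x[1]*h[1] = -2
  r_xh[1] = x[0]*h[1] = 0
r_xh = [3, 5, -1, -2, 0] (for k = -3, ..., 1)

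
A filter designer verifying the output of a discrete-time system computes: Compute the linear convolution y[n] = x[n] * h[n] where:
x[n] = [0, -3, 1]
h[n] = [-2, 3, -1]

y[n] = sum_k x[k]*h[n-k]. Output length = len(x) + len(h) - 1 = 3 + 3 - 1 = 5.
y[0] = 0*-2 = 0
y[1] = -3*-2 + 0*3 = 6
y[2] = 1*-2 + -3*3 + 0*-1 = -11
y[3] = 1*3 + -3*-1 = 6
y[4] = 1*-1 = -1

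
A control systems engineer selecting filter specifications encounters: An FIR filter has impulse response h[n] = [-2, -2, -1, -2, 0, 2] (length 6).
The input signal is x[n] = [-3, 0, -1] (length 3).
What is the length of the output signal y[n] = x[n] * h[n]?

For linear convolution, the output length is:
len(y) = len(x) + len(h) - 1 = 3 + 6 - 1 = 8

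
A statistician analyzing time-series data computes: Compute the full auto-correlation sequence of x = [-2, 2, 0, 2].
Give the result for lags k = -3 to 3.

r_xx[k] = sum_m x[m]*x[m+k], indexed from 0, for k = -3 to 3:
  r_xx[-3] = x[3]*x[0] = -4
  r_xx[-2] = x[2]*x[0] + x[3]*x[1] = 4
  r_xx[-1] = x[1]*x[0] + x[2]*x[1] + x[3]*x[2] = -4
  r_xx[0] = x[0]*x[0] + x[1]*x[1] + x[2]*x[2] + x[3]*x[3] = 12
  r_xx[1] = x[0]*x[1] + x[1]*x[2] + x[2]*x[3] = -4
  r_xx[2] = x[0]*x[2] + x[1]*x[3] = 4
  r_xx[3] = x[0]*x[3] = -4
r_xx = [-4, 4, -4, 12, -4, 4, -4]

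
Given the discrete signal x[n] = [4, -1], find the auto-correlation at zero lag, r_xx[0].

The auto-correlation at zero lag r_xx[0] equals the signal energy.
r_xx[0] = sum of x[n]^2 = 4^2 + (-1)^2
= 16 + 1 = 17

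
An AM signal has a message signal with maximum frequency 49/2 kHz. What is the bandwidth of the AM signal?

In AM (double-sideband), the bandwidth is twice the message frequency.
BW = 2 * f_m = 2 * 49/2 kHz = 49 kHz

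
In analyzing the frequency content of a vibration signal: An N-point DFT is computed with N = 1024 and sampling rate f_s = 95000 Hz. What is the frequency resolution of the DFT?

DFT frequency resolution = f_s / N
= 95000 / 1024 = 11875/128 Hz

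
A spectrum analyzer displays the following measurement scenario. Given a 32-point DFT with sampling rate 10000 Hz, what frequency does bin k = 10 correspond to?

The frequency of DFT bin k is: f_k = k * f_s / N
f_10 = 10 * 10000 / 32 = 3125 Hz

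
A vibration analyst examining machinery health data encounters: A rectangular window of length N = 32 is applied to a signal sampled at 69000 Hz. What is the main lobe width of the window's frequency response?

For a rectangular window of length N,
the main lobe width in frequency is 2*f_s/N.
= 2*69000/32 = 8625/2 Hz
This determines the minimum frequency separation for resolving two sinusoids.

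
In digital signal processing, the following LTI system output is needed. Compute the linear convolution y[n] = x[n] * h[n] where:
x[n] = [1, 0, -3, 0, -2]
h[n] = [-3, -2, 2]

y[n] = sum_k x[k]*h[n-k]. Output length = len(x) + len(h) - 1 = 5 + 3 - 1 = 7.
y[0] = 1*-3 = -3
y[1] = 0*-3 + 1*-2 = -2
y[2] = -3*-3 + 0*-2 + 1*2 = 11
y[3] = 0*-3 + -3*-2 + 0*2 = 6
y[4] = -2*-3 + 0*-2 + -3*2 = 0
y[5] = -2*-2 + 0*2 = 4
y[6] = -2*2 = -4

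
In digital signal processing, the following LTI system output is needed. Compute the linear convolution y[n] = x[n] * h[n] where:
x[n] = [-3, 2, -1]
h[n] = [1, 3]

y[n] = sum_k x[k]*h[n-k]. Output length = len(x) + len(h) - 1 = 3 + 2 - 1 = 4.
y[0] = -3*1 = -3
y[1] = 2*1 + -3*3 = -7
y[2] = -1*1 + 2*3 = 5
y[3] = -1*3 = -3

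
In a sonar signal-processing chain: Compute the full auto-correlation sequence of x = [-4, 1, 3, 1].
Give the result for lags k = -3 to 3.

r_xx[k] = sum_m x[m]*x[m+k], indexed from 0, for k = -3 to 3:
  r_xx[-3] = x[3]*x[0] = -4
  r_xx[-2] = x[2]*x[0] + x[3]*x[1] = -11
  r_xx[-1] = x[1]*x[0] + x[2]*x[1] + x[3]*x[2] = 2
  r_xx[0] = x[0]*x[0] + x[1]*x[1] + x[2]*x[2] + x[3]*x[3] = 27
  r_xx[1] = x[0]*x[1] + x[1]*x[2] + x[2]*x[3] = 2
  r_xx[2] = x[0]*x[2] + x[1]*x[3] = -11
  r_xx[3] = x[0]*x[3] = -4
r_xx = [-4, -11, 2, 27, 2, -11, -4]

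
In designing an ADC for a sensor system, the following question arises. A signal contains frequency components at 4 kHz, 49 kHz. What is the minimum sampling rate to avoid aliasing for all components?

The highest frequency component is f_max = 49 kHz.
Nyquist rate = 2 * f_max = 2 * 49 kHz = 98 kHz.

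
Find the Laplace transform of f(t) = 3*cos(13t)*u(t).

Standard pair: cos(wt)*u(t) <-> s/(s^2+w^2)
With w = 13: L{3*cos(13t)*u(t)} = 3s/(s^2+169)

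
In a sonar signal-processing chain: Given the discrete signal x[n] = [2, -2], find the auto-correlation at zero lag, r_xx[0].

The auto-correlation at zero lag r_xx[0] equals the signal energy.
r_xx[0] = sum of x[n]^2 = 2^2 + (-2)^2
= 4 + 4 = 8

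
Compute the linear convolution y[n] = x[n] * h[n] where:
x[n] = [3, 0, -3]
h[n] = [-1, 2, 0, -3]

y[n] = sum_k x[k]*h[n-k]. Output length = len(x) + len(h) - 1 = 3 + 4 - 1 = 6.
y[0] = 3*-1 = -3
y[1] = 0*-1 + 3*2 = 6
y[2] = -3*-1 + 0*2 + 3*0 = 3
y[3] = -3*2 + 0*0 + 3*-3 = -15
y[4] = -3*0 + 0*-3 = 0
y[5] = -3*-3 = 9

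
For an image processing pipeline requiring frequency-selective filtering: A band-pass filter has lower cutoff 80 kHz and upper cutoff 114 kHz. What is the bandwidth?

Bandwidth = f_high - f_low
= 114 kHz - 80 kHz = 34 kHz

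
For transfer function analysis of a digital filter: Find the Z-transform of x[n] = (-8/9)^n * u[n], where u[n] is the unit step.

The Z-transform of a^n * u[n] is z/(z-a) for |z| > |a|.
Here a = -8/9, so X(z) = z/(z - (-8/9)) = 9z/(9z + 8)
ROC: |z| > 8/9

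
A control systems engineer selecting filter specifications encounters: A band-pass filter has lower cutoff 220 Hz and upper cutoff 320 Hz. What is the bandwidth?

Bandwidth = f_high - f_low
= 320 Hz - 220 Hz = 100 Hz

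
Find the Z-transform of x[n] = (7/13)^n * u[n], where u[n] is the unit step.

The Z-transform of a^n * u[n] is z/(z-a) for |z| > |a|.
Here a = 7/13, so X(z) = z/(z - (7/13)) = 13z/(13z - 7)
ROC: |z| > 7/13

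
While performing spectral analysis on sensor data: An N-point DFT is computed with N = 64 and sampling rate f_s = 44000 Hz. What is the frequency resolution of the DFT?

DFT frequency resolution = f_s / N
= 44000 / 64 = 1375/2 Hz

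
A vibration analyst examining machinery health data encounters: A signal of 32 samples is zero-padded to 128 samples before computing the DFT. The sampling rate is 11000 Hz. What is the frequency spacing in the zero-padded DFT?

Original DFT: N = 32, resolution = f_s/N = 11000/32 = 1375/4 Hz
Zero-padded DFT: N = 128, resolution = f_s/N = 11000/128 = 1375/16 Hz
Zero-padding interpolates the spectrum (finer frequency grid)
but does NOT improve the true spectral resolution (ability to resolve close frequencies).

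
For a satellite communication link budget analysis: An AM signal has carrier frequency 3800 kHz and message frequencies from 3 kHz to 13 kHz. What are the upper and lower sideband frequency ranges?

Upper sideband (USB) = fc + [fm_low, fm_high] = 3800 + [3, 13] = [3803, 3813] kHz
Lower sideband (LSB) = fc - [fm_high, fm_low] = 3800 - [13, 3] = [3787, 3797] kHz
Total occupied spectrum: 3787 kHz to 3813 kHz (plus carrier at 3800 kHz)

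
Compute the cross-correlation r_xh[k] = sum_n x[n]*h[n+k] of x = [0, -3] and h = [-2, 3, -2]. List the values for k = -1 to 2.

Both sequences indexed from 0 and zero outside their support.
Lags with overlap: k = -1 to 2.
  r_xh[-1] = x[1]*h[0] = 6
  r_xh[0] = x[0]*h[0] + x[1]*h[1] = -9
  r_xh[1] = x[0]*h[1] + x[1]*h[2] = 6
  r_xh[2] = x[0]*h[2] = 0
r_xh = [6, -9, 6, 0] (for k = -1, ..., 2)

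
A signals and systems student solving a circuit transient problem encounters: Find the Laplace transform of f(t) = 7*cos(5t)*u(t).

Standard pair: cos(wt)*u(t) <-> s/(s^2+w^2)
With w = 5: L{7*cos(5t)*u(t)} = 7s/(s^2+25)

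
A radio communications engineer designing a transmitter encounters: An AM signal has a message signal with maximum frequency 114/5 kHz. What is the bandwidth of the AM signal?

In AM (double-sideband), the bandwidth is twice the message frequency.
BW = 2 * f_m = 2 * 114/5 kHz = 228/5 kHz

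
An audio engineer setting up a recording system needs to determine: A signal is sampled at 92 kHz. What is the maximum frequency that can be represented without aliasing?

The maximum frequency that can be represented without aliasing
is the Nyquist frequency: f_max = f_s / 2 = 92 kHz / 2 = 46 kHz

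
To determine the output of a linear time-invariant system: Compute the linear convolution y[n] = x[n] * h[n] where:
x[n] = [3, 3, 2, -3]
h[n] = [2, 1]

y[n] = sum_k x[k]*h[n-k]. Output length = len(x) + len(h) - 1 = 4 + 2 - 1 = 5.
y[0] = 3*2 = 6
y[1] = 3*2 + 3*1 = 9
y[2] = 2*2 + 3*1 = 7
y[3] = -3*2 + 2*1 = -4
y[4] = -3*1 = -3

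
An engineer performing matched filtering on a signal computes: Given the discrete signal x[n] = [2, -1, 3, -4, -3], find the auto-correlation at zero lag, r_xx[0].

The auto-correlation at zero lag r_xx[0] equals the signal energy.
r_xx[0] = sum of x[n]^2 = 2^2 + (-1)^2 + 3^2 + (-4)^2 + (-3)^2
= 4 + 1 + 9 + 16 + 9 = 39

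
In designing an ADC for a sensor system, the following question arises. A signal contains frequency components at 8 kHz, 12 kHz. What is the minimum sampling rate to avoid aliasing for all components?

The highest frequency component is f_max = 12 kHz.
Nyquist rate = 2 * f_max = 2 * 12 kHz = 24 kHz.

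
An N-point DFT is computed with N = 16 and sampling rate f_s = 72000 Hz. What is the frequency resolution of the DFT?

DFT frequency resolution = f_s / N
= 72000 / 16 = 4500 Hz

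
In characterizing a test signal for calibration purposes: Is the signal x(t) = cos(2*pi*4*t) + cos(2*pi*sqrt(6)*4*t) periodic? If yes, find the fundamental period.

f1 = 4 Hz, f2 = 4*sqrt(6) Hz
Ratio f2/f1 = sqrt(6), which is irrational.
Since the frequency ratio is irrational, no common period exists.
The signal is not periodic.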